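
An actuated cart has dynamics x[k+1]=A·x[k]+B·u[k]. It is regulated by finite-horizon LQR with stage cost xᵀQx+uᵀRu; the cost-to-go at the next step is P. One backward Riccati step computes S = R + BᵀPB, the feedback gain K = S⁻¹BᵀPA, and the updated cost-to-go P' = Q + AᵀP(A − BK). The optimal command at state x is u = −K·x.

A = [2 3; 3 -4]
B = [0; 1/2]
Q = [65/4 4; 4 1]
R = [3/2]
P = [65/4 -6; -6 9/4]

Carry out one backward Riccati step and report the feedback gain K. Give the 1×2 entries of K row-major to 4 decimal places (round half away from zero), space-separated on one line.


-1.2727 -6.5455

BᵀP = [-3.0000 1.1250]
S = R + BᵀPB = [3/2] + [0.5625] = [2.0625]
BᵀPA = [-2.6250 -13.5000]
K = S⁻¹·BᵀPA = [-1.2727 -6.5455]
A−BK = [2.0000 3.0000; 3.6364 -0.7273]
AᵀP(A−BK) = [9.9091 47.3182; 47.3182 237.8864]
P' = Q + AᵀP(A−BK) = [26.1591 51.3182; 51.3182 238.8864]
tr(P') = 265.0455


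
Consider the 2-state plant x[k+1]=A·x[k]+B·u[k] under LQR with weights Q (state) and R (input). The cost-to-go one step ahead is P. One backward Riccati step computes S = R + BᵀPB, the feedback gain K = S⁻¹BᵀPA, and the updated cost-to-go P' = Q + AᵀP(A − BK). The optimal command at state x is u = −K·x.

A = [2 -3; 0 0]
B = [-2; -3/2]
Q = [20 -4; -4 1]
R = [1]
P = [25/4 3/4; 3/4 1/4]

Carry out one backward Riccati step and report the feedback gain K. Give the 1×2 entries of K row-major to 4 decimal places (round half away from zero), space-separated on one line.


BᵀP = [-13.6250 -1.8750]
S = R + BᵀPB = [1] + [30.0625] = [31.0625]
BᵀPA = [-27.2500 40.8750]
K = S⁻¹·BᵀPA = [-0.8773 1.3159]
A−BK = [0.2455 -0.3682; -1.3159 1.9738]
AᵀP(A−BK) = [1.0946 -1.6419; -1.6419 2.4628]
P' = Q + AᵀP(A−BK) = [21.0946 -5.6419; -5.6419 3.4628]
tr(P') = 24.5573

-0.8773 1.3159


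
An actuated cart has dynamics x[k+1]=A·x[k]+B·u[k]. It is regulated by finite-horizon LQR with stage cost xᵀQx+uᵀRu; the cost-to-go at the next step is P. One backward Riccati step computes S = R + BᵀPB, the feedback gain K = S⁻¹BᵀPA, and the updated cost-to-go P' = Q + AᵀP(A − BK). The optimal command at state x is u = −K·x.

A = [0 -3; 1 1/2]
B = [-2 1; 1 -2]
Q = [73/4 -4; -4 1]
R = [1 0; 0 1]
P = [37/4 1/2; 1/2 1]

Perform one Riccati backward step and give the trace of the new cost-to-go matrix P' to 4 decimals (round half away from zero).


22.6252

BᵀP = [-18.0000 0.0000; 8.2500 -1.5000]
S = R + BᵀPB = [1 0; 0 1] + [36.0000 -18.0000; -18.0000 11.2500] = [37.0000 -18.0000; -18.0000 12.2500]
BᵀPA = [0.0000 54.0000; -1.5000 -25.5000]
K = S⁻¹·BᵀPA = [-0.2089 1.5667; -0.4294 0.2205]
A−BK = [0.0116 -0.0870; 0.3501 -0.6257]
AᵀP(A−BK) = [0.3559 -0.6692; -0.6692 3.0193]
P' = Q + AᵀP(A−BK) = [18.6059 -4.6692; -4.6692 4.0193]
tr(P') = 22.6252


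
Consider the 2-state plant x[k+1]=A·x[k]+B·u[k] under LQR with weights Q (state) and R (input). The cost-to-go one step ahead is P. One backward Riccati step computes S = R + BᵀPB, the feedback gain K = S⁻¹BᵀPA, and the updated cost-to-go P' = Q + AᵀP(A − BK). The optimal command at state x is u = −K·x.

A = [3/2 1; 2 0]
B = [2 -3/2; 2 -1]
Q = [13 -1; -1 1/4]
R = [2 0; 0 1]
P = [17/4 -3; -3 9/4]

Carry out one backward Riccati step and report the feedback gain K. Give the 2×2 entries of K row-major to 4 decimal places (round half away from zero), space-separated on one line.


0.1564 0.1902 -0.0552 -0.7730

BᵀP = [2.5000 -1.5000; -3.3750 2.2500]
S = R + BᵀPB = [2 0; 0 1] + [2.0000 -2.2500; -2.2500 2.8125] = [4.0000 -2.2500; -2.2500 3.8125]
BᵀPA = [0.7500 2.5000; -0.5625 -3.3750]
K = S⁻¹·BᵀPA = [0.1564 0.1902; -0.0552 -0.7730]
A−BK = [1.1043 -0.5399; 1.6319 -1.1534]
AᵀP(A−BK) = [0.4141 -0.2025; -0.2025 1.1656]
P' = Q + AᵀP(A−BK) = [13.4141 -1.2025; -1.2025 1.4156]
tr(P') = 14.8298


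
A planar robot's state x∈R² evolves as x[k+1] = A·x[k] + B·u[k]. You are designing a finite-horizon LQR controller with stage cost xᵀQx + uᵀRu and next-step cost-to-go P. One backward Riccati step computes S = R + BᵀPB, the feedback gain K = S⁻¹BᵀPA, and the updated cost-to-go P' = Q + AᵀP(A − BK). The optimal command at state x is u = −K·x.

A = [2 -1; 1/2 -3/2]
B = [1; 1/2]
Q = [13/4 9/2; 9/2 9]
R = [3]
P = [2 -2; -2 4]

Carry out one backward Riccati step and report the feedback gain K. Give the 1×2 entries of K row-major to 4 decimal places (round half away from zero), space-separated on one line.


BᵀP = [1.0000 0.0000]
S = R + BᵀPB = [3] + [1.0000] = [4.0000]
BᵀPA = [2.0000 -1.0000]
K = S⁻¹·BᵀPA = [0.5000 -0.2500]
A−BK = [1.5000 -0.7500; 0.2500 -1.3750]
AᵀP(A−BK) = [4.0000 0.5000; 0.5000 4.7500]
P' = Q + AᵀP(A−BK) = [7.2500 5.0000; 5.0000 13.7500]
tr(P') = 21.0000

0.5000 -0.2500


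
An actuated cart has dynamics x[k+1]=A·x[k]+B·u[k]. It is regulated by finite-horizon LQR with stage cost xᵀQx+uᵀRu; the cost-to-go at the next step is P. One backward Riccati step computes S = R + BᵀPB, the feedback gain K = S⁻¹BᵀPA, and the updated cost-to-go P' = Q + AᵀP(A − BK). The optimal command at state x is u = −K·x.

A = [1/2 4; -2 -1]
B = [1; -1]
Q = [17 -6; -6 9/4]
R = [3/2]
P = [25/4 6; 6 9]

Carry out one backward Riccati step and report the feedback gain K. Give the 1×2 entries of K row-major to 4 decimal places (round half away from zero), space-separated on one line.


1.2895 0.8421

BᵀP = [0.2500 -3.0000]
S = R + BᵀPB = [3/2] + [3.2500] = [4.7500]
BᵀPA = [6.1250 4.0000]
K = S⁻¹·BᵀPA = [1.2895 0.8421]
A−BK = [-0.7895 3.1579; -0.7105 -0.1579]
AᵀP(A−BK) = [17.6645 -25.6579; -25.6579 57.6316]
P' = Q + AᵀP(A−BK) = [34.6645 -31.6579; -31.6579 59.8816]
tr(P') = 94.5461


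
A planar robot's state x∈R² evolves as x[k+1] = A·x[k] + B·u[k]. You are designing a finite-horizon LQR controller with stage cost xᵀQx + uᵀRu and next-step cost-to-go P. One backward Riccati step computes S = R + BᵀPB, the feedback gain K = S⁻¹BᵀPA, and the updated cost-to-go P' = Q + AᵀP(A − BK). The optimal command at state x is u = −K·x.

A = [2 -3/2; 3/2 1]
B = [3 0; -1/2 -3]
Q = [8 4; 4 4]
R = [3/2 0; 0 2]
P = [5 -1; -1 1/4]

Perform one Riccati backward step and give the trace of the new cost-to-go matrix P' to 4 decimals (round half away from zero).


13.0260

BᵀP = [15.5000 -3.1250; 3.0000 -0.7500]
S = R + BᵀPB = [3/2 0; 0 2] + [48.0625 9.3750; 9.3750 2.2500] = [49.5625 9.3750; 9.3750 4.2500]
BᵀPA = [26.3125 -26.3750; 4.8750 -5.2500]
K = S⁻¹·BᵀPA = [0.5387 -0.5122; -0.0412 -0.1054]
A−BK = [0.3839 0.0367; 1.6456 0.4277]
AᵀP(A−BK) = [0.5891 -0.3834; -0.3834 0.4369]
P' = Q + AᵀP(A−BK) = [8.5891 3.6166; 3.6166 4.4369]
tr(P') = 13.0260


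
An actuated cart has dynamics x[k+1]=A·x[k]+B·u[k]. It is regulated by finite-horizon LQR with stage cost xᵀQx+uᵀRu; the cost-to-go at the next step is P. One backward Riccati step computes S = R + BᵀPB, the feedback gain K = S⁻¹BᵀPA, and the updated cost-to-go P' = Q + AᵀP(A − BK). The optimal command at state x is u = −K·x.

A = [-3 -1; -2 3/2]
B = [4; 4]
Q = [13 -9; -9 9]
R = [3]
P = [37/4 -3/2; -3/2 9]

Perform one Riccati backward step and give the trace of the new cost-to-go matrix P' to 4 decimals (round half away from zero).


BᵀP = [31.0000 30.0000]
S = R + BᵀPB = [3] + [244.0000] = [247.0000]
BᵀPA = [-153.0000 14.0000]
K = S⁻¹·BᵀPA = [-0.6194 0.0567]
A−BK = [-0.5223 -1.2267; 0.4777 1.2733]
AᵀP(A−BK) = [6.4767 13.1721; 13.1721 33.2065]
P' = Q + AᵀP(A−BK) = [19.4767 4.1721; 4.1721 42.2065]
tr(P') = 61.6832

61.6832


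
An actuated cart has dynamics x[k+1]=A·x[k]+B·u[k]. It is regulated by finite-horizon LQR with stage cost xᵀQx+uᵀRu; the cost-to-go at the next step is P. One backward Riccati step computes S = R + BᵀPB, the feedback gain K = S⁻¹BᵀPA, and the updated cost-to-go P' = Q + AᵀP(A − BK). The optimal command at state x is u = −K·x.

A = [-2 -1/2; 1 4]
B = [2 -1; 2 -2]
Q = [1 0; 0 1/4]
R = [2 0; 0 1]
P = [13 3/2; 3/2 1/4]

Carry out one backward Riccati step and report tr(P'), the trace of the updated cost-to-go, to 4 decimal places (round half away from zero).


BᵀP = [29.0000 3.5000; -16.0000 -2.0000]
S = R + BᵀPB = [2 0; 0 1] + [65.0000 -36.0000; -36.0000 20.0000] = [67.0000 -36.0000; -36.0000 21.0000]
BᵀPA = [-54.5000 -0.5000; 30.0000 0.0000]
K = S⁻¹·BᵀPA = [-0.5811 -0.0946; 0.4324 -0.1622]
A−BK = [-0.4054 -0.4730; 3.0270 3.8649]
AᵀP(A−BK) = [1.6081 0.9595; 0.9595 1.2027]
P' = Q + AᵀP(A−BK) = [2.6081 0.9595; 0.9595 1.4527]
tr(P') = 4.0608

4.0608


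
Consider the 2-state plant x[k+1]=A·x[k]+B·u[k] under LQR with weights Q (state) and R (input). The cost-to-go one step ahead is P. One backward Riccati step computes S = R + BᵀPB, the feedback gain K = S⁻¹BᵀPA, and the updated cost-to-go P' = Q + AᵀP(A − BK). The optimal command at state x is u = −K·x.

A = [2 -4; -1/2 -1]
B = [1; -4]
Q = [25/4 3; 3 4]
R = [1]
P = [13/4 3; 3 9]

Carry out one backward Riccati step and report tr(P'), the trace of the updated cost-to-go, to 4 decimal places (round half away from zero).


BᵀP = [-8.7500 -33.0000]
S = R + BᵀPB = [1] + [123.2500] = [124.2500]
BᵀPA = [-1.0000 68.0000]
K = S⁻¹·BᵀPA = [-0.0080 0.5473]
A−BK = [2.0080 -4.5473; -0.5322 1.1891]
AᵀP(A−BK) = [9.2420 -20.9527; -20.9527 47.7847]
P' = Q + AᵀP(A−BK) = [15.4920 -17.9527; -17.9527 51.7847]
tr(P') = 67.2767

67.2767


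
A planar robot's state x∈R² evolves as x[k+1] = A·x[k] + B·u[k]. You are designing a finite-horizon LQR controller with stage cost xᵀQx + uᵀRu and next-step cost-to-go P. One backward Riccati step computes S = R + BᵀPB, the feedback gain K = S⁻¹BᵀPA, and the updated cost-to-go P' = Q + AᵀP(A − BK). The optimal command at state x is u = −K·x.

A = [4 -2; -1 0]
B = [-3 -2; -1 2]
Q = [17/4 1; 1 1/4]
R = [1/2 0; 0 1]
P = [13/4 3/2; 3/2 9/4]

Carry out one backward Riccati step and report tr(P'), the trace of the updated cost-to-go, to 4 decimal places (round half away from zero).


5.6556

BᵀP = [-11.2500 -6.7500; -3.5000 1.5000]
S = R + BᵀPB = [1/2 0; 0 1] + [40.5000 9.0000; 9.0000 10.0000] = [41.0000 9.0000; 9.0000 11.0000]
BᵀPA = [-38.2500 22.5000; -15.5000 7.0000]
K = S⁻¹·BᵀPA = [-0.7601 0.4986; -0.7872 0.2284]
A−BK = [0.1453 -0.0473; -0.1858 0.0419]
AᵀP(A−BK) = [0.9738 -0.3868; -0.3868 0.1818]
P' = Q + AᵀP(A−BK) = [5.2238 0.6132; 0.6132 0.4318]
tr(P') = 5.6556


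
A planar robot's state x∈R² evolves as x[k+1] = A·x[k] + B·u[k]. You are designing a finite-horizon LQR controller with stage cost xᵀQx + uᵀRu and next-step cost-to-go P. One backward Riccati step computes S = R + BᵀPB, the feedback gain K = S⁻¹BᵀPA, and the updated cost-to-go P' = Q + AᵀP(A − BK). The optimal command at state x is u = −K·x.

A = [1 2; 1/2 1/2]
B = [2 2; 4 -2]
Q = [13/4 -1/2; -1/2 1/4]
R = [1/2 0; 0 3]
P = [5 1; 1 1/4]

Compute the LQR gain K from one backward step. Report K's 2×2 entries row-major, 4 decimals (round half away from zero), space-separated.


0.3384 0.6311 0.0816 0.1791

BᵀP = [14.0000 3.0000; 8.0000 1.5000]
S = R + BᵀPB = [1/2 0; 0 3] + [40.0000 22.0000; 22.0000 13.0000] = [40.5000 22.0000; 22.0000 16.0000]
BᵀPA = [15.5000 29.5000; 8.7500 16.7500]
K = S⁻¹·BᵀPA = [0.3384 0.6311; 0.0816 0.1791]
A−BK = [0.1601 0.3796; -0.6905 -1.6662]
AᵀP(A−BK) = [0.1035 0.2132; 0.2132 0.4449]
P' = Q + AᵀP(A−BK) = [3.3535 -0.2868; -0.2868 0.6949]
tr(P') = 4.0484


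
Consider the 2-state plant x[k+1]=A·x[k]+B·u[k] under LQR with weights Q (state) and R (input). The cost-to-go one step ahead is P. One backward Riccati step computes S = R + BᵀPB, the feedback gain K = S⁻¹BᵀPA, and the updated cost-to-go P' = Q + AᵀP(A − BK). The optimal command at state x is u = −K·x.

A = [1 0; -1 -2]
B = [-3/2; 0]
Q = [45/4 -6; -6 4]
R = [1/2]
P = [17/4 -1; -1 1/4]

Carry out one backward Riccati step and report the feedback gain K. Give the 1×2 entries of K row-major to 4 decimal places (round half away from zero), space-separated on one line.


-0.7826 -0.2981

BᵀP = [-6.3750 1.5000]
S = R + BᵀPB = [1/2] + [9.5625] = [10.0625]
BᵀPA = [-7.8750 -3.0000]
K = S⁻¹·BᵀPA = [-0.7826 -0.2981]
A−BK = [-0.1739 -0.4472; -1.0000 -2.0000]
AᵀP(A−BK) = [0.3370 0.1522; 0.1522 0.1056]
P' = Q + AᵀP(A−BK) = [11.5870 -5.8478; -5.8478 4.1056]
tr(P') = 15.6925


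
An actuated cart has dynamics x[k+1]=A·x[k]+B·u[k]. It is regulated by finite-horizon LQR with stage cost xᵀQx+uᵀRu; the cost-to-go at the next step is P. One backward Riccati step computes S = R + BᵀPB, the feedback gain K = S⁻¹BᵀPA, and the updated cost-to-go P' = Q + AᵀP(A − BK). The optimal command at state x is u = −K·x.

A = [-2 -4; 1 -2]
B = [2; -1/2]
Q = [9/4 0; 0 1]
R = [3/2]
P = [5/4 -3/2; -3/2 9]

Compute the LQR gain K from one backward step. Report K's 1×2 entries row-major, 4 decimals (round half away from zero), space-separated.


-1.1915 0.1702

BᵀP = [3.2500 -7.5000]
S = R + BᵀPB = [3/2] + [10.2500] = [11.7500]
BᵀPA = [-14.0000 2.0000]
K = S⁻¹·BᵀPA = [-1.1915 0.1702]
A−BK = [0.3830 -4.3404; 0.4043 -1.9149]
AᵀP(A−BK) = [3.3191 -5.6170; -5.6170 31.6596]
P' = Q + AᵀP(A−BK) = [5.5691 -5.6170; -5.6170 32.6596]
tr(P') = 38.2287


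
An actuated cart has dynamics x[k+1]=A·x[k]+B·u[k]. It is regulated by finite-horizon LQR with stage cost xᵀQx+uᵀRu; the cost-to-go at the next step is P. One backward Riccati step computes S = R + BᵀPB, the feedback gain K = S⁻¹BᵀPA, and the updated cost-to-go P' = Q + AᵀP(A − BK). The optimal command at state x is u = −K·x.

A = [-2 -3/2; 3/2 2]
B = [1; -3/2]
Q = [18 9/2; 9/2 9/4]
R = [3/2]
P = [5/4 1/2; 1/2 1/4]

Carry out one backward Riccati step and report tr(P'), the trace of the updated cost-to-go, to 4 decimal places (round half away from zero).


23.1228

BᵀP = [0.5000 0.1250]
S = R + BᵀPB = [3/2] + [0.3125] = [1.8125]
BᵀPA = [-0.8125 -0.5000]
K = S⁻¹·BᵀPA = [-0.4483 -0.2759]
A−BK = [-1.5517 -1.2241; 0.8276 1.5862]
AᵀP(A−BK) = [2.1983 1.1509; 1.1509 0.6746]
P' = Q + AᵀP(A−BK) = [20.1983 5.6509; 5.6509 2.9246]
tr(P') = 23.1228


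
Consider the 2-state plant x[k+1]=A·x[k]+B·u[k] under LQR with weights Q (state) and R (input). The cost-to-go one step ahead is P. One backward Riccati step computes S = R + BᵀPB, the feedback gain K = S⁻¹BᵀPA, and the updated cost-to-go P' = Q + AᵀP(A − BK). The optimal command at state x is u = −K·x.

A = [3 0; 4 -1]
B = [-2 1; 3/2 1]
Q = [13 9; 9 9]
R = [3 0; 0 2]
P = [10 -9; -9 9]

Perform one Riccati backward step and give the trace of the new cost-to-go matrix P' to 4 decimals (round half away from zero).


BᵀP = [-33.5000 31.5000; 1.0000 0.0000]
S = R + BᵀPB = [3 0; 0 2] + [114.2500 -2.0000; -2.0000 1.0000] = [117.2500 -2.0000; -2.0000 3.0000]
BᵀPA = [25.5000 -31.5000; 3.0000 0.0000]
K = S⁻¹·BᵀPA = [0.2372 -0.2717; 1.1582 -0.1812]
A−BK = [2.3163 -0.3623; 2.4860 -0.4112]
AᵀP(A−BK) = [8.4759 -1.5270; -1.5270 0.4400]
P' = Q + AᵀP(A−BK) = [21.4759 7.4730; 7.4730 9.4400]
tr(P') = 30.9159

30.9159


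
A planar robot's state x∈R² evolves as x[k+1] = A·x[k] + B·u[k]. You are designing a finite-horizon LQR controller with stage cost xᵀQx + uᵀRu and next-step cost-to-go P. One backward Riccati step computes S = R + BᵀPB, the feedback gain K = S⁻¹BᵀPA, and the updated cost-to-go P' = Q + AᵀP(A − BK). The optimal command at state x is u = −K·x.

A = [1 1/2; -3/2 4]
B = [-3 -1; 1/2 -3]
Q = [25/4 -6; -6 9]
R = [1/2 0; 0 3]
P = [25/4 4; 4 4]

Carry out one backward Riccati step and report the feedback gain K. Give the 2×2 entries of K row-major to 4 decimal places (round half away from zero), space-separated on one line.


BᵀP = [-16.7500 -10.0000; -18.2500 -16.0000]
S = R + BᵀPB = [1/2 0; 0 3] + [45.2500 46.7500; 46.7500 66.2500] = [45.7500 46.7500; 46.7500 69.2500]
BᵀPA = [-1.7500 -48.3750; 5.7500 -73.1250]
K = S⁻¹·BᵀPA = [-0.3969 0.0698; 0.3510 -1.1031]
A−BK = [0.1603 -0.3936; -0.2486 0.6558]
AᵀP(A−BK) = [0.5373 -1.4099; -1.4099 4.2765]
P' = Q + AᵀP(A−BK) = [6.7873 -7.4099; -7.4099 13.2765]
tr(P') = 20.0638

-0.3969 0.0698 0.3510 -1.1031


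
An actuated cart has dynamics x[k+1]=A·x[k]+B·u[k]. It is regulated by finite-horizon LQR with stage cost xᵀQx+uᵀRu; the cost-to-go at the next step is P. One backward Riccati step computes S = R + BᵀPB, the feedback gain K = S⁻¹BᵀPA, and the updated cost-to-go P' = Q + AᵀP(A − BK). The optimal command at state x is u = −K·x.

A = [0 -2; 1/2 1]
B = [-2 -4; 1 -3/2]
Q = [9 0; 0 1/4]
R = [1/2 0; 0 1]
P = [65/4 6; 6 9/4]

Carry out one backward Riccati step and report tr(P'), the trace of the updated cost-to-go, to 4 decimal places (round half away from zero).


9.4058

BᵀP = [-26.5000 -9.7500; -74.0000 -27.3750]
S = R + BᵀPB = [1/2 0; 0 1] + [43.2500 120.6250; 120.6250 337.0625] = [43.7500 120.6250; 120.6250 338.0625]
BᵀPA = [-4.8750 43.2500; -13.6875 120.6250]
K = S⁻¹·BᵀPA = [0.0125 0.2952; -0.0450 0.2515]
A−BK = [-0.1548 -0.4036; 0.4201 1.0820]
AᵀP(A−BK) = [0.0082 0.0063; 0.0063 0.1476]
P' = Q + AᵀP(A−BK) = [9.0082 0.0063; 0.0063 0.3976]
tr(P') = 9.4058


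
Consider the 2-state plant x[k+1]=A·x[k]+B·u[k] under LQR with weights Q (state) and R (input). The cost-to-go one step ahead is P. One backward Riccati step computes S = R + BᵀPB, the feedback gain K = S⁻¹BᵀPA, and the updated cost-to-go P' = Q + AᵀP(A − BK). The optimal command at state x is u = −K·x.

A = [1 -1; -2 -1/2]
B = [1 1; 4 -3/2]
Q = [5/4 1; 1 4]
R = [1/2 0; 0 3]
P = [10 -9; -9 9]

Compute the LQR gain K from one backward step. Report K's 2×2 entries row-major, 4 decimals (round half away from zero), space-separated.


BᵀP = [-26.0000 27.0000; 23.5000 -22.5000]
S = R + BᵀPB = [1/2 0; 0 3] + [82.0000 -66.5000; -66.5000 57.2500] = [82.5000 -66.5000; -66.5000 60.2500]
BᵀPA = [-80.0000 12.5000; 68.5000 -12.2500]
K = S⁻¹·BᵀPA = [-0.4828 -0.1121; 0.6041 -0.3271]
A−BK = [0.8787 -0.5607; 0.8372 -0.5421]
AᵀP(A−BK) = [1.9989 -1.0654; -1.0654 0.6449]
P' = Q + AᵀP(A−BK) = [3.2489 -0.0654; -0.0654 4.6449]
tr(P') = 7.8937

-0.4828 -0.1121 0.6041 -0.3271


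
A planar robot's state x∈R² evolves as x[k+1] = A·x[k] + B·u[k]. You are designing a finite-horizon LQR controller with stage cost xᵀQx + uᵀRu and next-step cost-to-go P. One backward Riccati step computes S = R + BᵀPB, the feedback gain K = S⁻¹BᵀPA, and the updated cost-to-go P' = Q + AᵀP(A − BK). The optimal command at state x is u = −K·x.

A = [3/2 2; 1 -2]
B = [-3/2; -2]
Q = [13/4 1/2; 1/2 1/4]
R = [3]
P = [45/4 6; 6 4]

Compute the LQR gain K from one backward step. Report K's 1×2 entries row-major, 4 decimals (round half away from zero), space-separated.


-0.7510 -0.2957

BᵀP = [-28.8750 -17.0000]
S = R + BᵀPB = [3] + [77.3125] = [80.3125]
BᵀPA = [-60.3125 -23.7500]
K = S⁻¹·BᵀPA = [-0.7510 -0.2957]
A−BK = [0.3735 1.5564; -0.5019 -2.5914]
AᵀP(A−BK) = [2.0195 1.9144; 1.9144 5.9767]
P' = Q + AᵀP(A−BK) = [5.2695 2.4144; 2.4144 6.2267]
tr(P') = 11.4961


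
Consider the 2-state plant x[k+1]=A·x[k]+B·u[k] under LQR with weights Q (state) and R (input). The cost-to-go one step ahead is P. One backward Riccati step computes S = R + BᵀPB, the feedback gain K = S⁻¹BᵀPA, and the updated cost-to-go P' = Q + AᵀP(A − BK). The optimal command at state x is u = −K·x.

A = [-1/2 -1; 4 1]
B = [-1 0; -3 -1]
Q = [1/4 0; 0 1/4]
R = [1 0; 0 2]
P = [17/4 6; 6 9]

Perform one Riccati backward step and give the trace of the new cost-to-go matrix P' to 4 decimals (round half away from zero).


2.2813

BᵀP = [-22.2500 -33.0000; -6.0000 -9.0000]
S = R + BᵀPB = [1 0; 0 2] + [121.2500 33.0000; 33.0000 9.0000] = [122.2500 33.0000; 33.0000 11.0000]
BᵀPA = [-120.8750 -10.7500; -33.0000 -3.0000]
K = S⁻¹·BᵀPA = [-0.9409 -0.0753; -0.1774 -0.0469]
A−BK = [-1.4409 -1.0753; 1.0000 0.7273]
AᵀP(A−BK) = [1.4812 0.4785; 0.4785 0.3001]
P' = Q + AᵀP(A−BK) = [1.7312 0.4785; 0.4785 0.5501]
tr(P') = 2.2813


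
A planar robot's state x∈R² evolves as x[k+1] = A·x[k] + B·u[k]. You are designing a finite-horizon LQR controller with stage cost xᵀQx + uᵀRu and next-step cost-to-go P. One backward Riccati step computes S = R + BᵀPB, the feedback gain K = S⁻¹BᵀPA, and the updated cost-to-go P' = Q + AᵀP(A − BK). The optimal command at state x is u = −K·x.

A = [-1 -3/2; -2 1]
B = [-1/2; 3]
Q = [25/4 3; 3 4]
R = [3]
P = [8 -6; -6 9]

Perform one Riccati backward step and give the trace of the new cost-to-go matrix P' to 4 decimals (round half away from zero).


BᵀP = [-22.0000 30.0000]
S = R + BᵀPB = [3] + [101.0000] = [104.0000]
BᵀPA = [-38.0000 63.0000]
K = S⁻¹·BᵀPA = [-0.3654 0.6058]
A−BK = [-1.1827 -1.1971; -0.9038 -0.8173]
AᵀP(A−BK) = [6.1154 5.0192; 5.0192 6.8365]
P' = Q + AᵀP(A−BK) = [12.3654 8.0192; 8.0192 10.8365]
tr(P') = 23.2019

23.2019


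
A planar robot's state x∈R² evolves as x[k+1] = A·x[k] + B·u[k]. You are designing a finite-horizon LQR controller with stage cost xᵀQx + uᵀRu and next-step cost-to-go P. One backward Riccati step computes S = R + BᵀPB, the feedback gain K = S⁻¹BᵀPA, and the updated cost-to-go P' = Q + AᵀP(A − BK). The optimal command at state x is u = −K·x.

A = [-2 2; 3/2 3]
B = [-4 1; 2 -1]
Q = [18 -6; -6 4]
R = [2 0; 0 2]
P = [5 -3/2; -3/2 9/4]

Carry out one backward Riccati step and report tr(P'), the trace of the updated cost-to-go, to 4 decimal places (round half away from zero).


BᵀP = [-23.0000 10.5000; 6.5000 -3.7500]
S = R + BᵀPB = [2 0; 0 2] + [113.0000 -33.5000; -33.5000 10.2500] = [115.0000 -33.5000; -33.5000 12.2500]
BᵀPA = [61.7500 -14.5000; -18.6250 1.7500]
K = S⁻¹·BᵀPA = [0.4625 -0.4154; -0.2557 -0.9930]
A−BK = [0.1056 1.3316; 0.3194 2.8377]
AᵀP(A−BK) = [0.7426 1.7784; 1.7784 17.9651]
P' = Q + AᵀP(A−BK) = [18.7426 -4.2216; -4.2216 21.9651]
tr(P') = 40.7077

40.7077


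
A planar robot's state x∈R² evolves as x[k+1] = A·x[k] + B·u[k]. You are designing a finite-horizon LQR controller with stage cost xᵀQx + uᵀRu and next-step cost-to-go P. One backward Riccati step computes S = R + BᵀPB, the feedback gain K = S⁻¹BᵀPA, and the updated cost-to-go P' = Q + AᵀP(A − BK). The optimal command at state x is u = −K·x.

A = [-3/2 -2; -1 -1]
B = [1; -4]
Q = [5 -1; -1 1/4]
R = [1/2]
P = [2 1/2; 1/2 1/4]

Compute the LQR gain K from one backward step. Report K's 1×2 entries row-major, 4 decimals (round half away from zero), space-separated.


0.2000 0.2000

BᵀP = [0.0000 -0.5000]
S = R + BᵀPB = [1/2] + [2.0000] = [2.5000]
BᵀPA = [0.5000 0.5000]
K = S⁻¹·BᵀPA = [0.2000 0.2000]
A−BK = [-1.7000 -2.2000; -0.2000 -0.2000]
AᵀP(A−BK) = [6.1500 7.9000; 7.9000 10.1500]
P' = Q + AᵀP(A−BK) = [11.1500 6.9000; 6.9000 10.4000]
tr(P') = 21.5500


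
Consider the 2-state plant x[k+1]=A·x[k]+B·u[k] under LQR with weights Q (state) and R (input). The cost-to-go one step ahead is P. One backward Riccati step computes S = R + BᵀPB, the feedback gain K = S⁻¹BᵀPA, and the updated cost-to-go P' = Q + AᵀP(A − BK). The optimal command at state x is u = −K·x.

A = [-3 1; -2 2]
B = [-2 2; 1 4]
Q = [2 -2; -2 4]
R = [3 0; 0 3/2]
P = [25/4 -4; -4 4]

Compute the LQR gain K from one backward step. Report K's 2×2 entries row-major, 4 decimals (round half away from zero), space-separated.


0.7242 0.0107 -0.6175 0.4656

BᵀP = [-16.5000 12.0000; -3.5000 8.0000]
S = R + BᵀPB = [3 0; 0 3/2] + [45.0000 15.0000; 15.0000 25.0000] = [48.0000 15.0000; 15.0000 26.5000]
BᵀPA = [25.5000 7.5000; -5.5000 12.5000]
K = S⁻¹·BᵀPA = [0.7242 0.0107; -0.6175 0.4656]
A−BK = [-0.3166 0.0903; -0.2543 0.1268]
AᵀP(A−BK) = [2.3865 -0.4631; -0.4631 0.3492]
P' = Q + AᵀP(A−BK) = [4.3865 -2.4631; -2.4631 4.3492]
tr(P') = 8.7357


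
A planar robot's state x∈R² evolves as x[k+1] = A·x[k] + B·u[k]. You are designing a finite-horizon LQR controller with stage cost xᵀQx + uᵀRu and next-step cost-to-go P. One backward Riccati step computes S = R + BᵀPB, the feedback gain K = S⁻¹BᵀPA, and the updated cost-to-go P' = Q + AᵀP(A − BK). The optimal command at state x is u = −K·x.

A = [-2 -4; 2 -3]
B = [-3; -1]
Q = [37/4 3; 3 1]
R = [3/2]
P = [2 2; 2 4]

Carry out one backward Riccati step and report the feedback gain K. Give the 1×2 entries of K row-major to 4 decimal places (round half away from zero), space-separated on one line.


-0.1127 1.7465

BᵀP = [-8.0000 -10.0000]
S = R + BᵀPB = [3/2] + [34.0000] = [35.5000]
BᵀPA = [-4.0000 62.0000]
K = S⁻¹·BᵀPA = [-0.1127 1.7465]
A−BK = [-2.3380 1.2394; 1.8873 -1.2535]
AᵀP(A−BK) = [7.5493 -5.0141; -5.0141 7.7183]
P' = Q + AᵀP(A−BK) = [16.7993 -2.0141; -2.0141 8.7183]
tr(P') = 25.5176


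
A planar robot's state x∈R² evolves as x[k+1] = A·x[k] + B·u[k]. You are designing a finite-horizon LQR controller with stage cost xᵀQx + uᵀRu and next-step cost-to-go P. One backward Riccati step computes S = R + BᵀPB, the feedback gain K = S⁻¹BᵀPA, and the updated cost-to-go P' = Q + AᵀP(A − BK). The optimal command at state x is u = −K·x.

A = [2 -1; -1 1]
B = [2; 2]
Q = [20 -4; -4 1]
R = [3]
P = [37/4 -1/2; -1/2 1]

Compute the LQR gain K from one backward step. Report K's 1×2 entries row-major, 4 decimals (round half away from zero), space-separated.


0.8500 -0.4125

BᵀP = [17.5000 1.0000]
S = R + BᵀPB = [3] + [37.0000] = [40.0000]
BᵀPA = [34.0000 -16.5000]
K = S⁻¹·BᵀPA = [0.8500 -0.4125]
A−BK = [0.3000 -0.1750; -2.7000 1.8250]
AᵀP(A−BK) = [11.1000 -6.9750; -6.9750 4.4438]
P' = Q + AᵀP(A−BK) = [31.1000 -10.9750; -10.9750 5.4438]
tr(P') = 36.5438


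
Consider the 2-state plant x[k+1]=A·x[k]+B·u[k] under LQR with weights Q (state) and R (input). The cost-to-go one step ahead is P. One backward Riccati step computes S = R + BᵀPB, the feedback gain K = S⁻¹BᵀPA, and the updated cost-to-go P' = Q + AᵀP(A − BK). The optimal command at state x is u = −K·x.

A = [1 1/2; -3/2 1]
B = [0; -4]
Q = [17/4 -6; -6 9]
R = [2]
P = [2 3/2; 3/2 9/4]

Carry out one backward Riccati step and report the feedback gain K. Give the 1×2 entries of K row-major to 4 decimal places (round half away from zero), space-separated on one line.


0.1974 -0.3158

BᵀP = [-6.0000 -9.0000]
S = R + BᵀPB = [2] + [36.0000] = [38.0000]
BᵀPA = [7.5000 -12.0000]
K = S⁻¹·BᵀPA = [0.1974 -0.3158]
A−BK = [1.0000 0.5000; -0.7105 -0.2632]
AᵀP(A−BK) = [1.0822 0.3684; 0.3684 0.4605]
P' = Q + AᵀP(A−BK) = [5.3322 -5.6316; -5.6316 9.4605]
tr(P') = 14.7928


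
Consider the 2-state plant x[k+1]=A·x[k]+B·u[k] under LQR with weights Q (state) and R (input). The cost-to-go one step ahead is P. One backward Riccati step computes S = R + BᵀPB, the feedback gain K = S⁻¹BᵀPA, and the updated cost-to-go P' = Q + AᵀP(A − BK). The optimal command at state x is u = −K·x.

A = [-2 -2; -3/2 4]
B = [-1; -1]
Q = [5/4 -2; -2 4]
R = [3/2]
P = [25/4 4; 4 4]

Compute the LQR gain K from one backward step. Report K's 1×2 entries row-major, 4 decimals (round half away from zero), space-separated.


BᵀP = [-10.2500 -8.0000]
S = R + BᵀPB = [3/2] + [18.2500] = [19.7500]
BᵀPA = [32.5000 -11.5000]
K = S⁻¹·BᵀPA = [1.6456 -0.5823]
A−BK = [-0.3544 -2.5823; 0.1456 3.4177]
AᵀP(A−BK) = [4.5190 -0.0759; -0.0759 18.3038]
P' = Q + AᵀP(A−BK) = [5.7690 -2.0759; -2.0759 22.3038]
tr(P') = 28.0728

1.6456 -0.5823


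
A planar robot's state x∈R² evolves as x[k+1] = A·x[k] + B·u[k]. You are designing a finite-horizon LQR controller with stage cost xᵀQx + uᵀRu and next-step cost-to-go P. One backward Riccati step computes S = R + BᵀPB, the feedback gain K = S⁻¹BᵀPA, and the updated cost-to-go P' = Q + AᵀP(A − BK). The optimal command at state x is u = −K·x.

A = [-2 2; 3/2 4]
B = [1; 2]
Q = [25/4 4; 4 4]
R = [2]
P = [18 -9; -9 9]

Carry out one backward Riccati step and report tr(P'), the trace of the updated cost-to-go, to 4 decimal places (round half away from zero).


BᵀP = [0.0000 9.0000]
S = R + BᵀPB = [2] + [18.0000] = [20.0000]
BᵀPA = [13.5000 36.0000]
K = S⁻¹·BᵀPA = [0.6750 1.8000]
A−BK = [-2.6750 0.2000; 0.1500 0.4000]
AᵀP(A−BK) = [137.1375 2.7000; 2.7000 7.2000]
P' = Q + AᵀP(A−BK) = [143.3875 6.7000; 6.7000 11.2000]
tr(P') = 154.5875

154.5875


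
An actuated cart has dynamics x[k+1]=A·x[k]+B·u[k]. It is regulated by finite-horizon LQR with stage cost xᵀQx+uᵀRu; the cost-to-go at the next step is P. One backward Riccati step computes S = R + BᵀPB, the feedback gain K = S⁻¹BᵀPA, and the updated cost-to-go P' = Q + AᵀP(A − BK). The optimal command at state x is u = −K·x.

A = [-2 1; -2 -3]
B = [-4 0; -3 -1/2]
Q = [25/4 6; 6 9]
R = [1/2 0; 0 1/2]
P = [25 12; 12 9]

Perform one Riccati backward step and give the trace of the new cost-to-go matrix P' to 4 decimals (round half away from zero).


28.4800

BᵀP = [-136.0000 -75.0000; -6.0000 -4.5000]
S = R + BᵀPB = [1/2 0; 0 1/2] + [769.0000 37.5000; 37.5000 2.2500] = [769.5000 37.5000; 37.5000 2.7500]
BᵀPA = [422.0000 89.0000; 21.0000 7.5000]
K = S⁻¹·BᵀPA = [0.5254 -0.0514; 0.4712 3.4284]
A−BK = [0.1018 0.7943; -0.1881 -1.4400]
AᵀP(A−BK) = [0.3670 1.7014; 1.7014 12.8630]
P' = Q + AᵀP(A−BK) = [6.6170 7.7014; 7.7014 21.8630]
tr(P') = 28.4800


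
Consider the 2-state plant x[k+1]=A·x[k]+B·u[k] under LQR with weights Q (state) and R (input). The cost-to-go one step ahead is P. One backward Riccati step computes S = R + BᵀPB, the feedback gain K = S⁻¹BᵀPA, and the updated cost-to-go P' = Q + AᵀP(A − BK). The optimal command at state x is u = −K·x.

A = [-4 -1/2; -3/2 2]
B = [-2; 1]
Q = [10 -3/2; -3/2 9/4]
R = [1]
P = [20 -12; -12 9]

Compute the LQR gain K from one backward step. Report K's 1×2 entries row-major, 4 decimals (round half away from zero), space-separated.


BᵀP = [-52.0000 33.0000]
S = R + BᵀPB = [1] + [137.0000] = [138.0000]
BᵀPA = [158.5000 92.0000]
K = S⁻¹·BᵀPA = [1.1486 0.6667]
A−BK = [-1.7029 0.8333; -2.6486 1.3333]
AᵀP(A−BK) = [14.2047 -5.6667; -5.6667 3.6667]
P' = Q + AᵀP(A−BK) = [24.2047 -7.1667; -7.1667 5.9167]
tr(P') = 30.1214

1.1486 0.6667


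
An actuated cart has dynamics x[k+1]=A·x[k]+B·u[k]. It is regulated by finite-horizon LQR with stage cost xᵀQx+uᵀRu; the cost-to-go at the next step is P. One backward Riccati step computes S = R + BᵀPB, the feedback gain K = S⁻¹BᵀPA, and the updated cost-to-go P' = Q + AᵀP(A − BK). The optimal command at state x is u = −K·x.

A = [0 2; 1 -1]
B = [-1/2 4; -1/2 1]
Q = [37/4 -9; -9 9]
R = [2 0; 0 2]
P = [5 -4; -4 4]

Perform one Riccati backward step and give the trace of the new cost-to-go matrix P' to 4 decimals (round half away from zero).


23.4585

BᵀP = [-0.5000 0.0000; 16.0000 -12.0000]
S = R + BᵀPB = [2 0; 0 2] + [0.2500 -2.0000; -2.0000 52.0000] = [2.2500 -2.0000; -2.0000 54.0000]
BᵀPA = [0.0000 -1.0000; -12.0000 44.0000]
K = S⁻¹·BᵀPA = [-0.2043 0.2894; -0.2298 0.8255]
A−BK = [0.8170 -1.1574; 1.1277 -1.6809]
AᵀP(A−BK) = [1.2426 -2.0936; -2.0936 3.9660]
P' = Q + AᵀP(A−BK) = [10.4926 -11.0936; -11.0936 12.9660]
tr(P') = 23.4585


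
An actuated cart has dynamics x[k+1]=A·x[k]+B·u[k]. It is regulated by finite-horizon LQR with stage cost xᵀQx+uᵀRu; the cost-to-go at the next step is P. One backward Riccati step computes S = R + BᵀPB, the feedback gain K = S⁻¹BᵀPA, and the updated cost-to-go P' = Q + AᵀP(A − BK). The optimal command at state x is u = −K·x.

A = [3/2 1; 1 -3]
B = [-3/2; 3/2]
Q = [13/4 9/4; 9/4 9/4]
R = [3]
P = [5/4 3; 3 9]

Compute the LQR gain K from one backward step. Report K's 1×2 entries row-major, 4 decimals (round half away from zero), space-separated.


BᵀP = [2.6250 9.0000]
S = R + BᵀPB = [3] + [9.5625] = [12.5625]
BᵀPA = [12.9375 -24.3750]
K = S⁻¹·BᵀPA = [1.0299 -1.9403]
A−BK = [3.0448 -1.9104; -0.5448 -0.0896]
AᵀP(A−BK) = [7.4888 -10.5224; -10.5224 16.9552]
P' = Q + AᵀP(A−BK) = [10.7388 -8.2724; -8.2724 19.2052]
tr(P') = 29.9440

1.0299 -1.9403


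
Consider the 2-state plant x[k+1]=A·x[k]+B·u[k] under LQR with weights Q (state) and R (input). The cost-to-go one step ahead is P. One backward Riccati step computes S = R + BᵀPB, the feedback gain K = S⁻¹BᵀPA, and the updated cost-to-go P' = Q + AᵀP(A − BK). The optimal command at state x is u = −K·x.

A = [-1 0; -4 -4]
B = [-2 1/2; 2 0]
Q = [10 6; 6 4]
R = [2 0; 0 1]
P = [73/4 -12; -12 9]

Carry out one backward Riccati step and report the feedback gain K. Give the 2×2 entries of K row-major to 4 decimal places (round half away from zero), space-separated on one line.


BᵀP = [-60.5000 42.0000; 9.1250 -6.0000]
S = R + BᵀPB = [2 0; 0 1] + [205.0000 -30.2500; -30.2500 4.5625] = [207.0000 -30.2500; -30.2500 5.5625]
BᵀPA = [-107.5000 -168.0000; 14.8750 24.0000]
K = S⁻¹·BᵀPA = [-0.6261 -0.8821; -0.7308 -0.4823]
A−BK = [-1.8868 -1.5230; -2.7478 -2.2359]
AᵀP(A−BK) = [9.8128 8.3511; 8.3511 7.3866]
P' = Q + AᵀP(A−BK) = [19.8128 14.3511; 14.3511 11.3866]
tr(P') = 31.1994

-0.6261 -0.8821 -0.7308 -0.4823


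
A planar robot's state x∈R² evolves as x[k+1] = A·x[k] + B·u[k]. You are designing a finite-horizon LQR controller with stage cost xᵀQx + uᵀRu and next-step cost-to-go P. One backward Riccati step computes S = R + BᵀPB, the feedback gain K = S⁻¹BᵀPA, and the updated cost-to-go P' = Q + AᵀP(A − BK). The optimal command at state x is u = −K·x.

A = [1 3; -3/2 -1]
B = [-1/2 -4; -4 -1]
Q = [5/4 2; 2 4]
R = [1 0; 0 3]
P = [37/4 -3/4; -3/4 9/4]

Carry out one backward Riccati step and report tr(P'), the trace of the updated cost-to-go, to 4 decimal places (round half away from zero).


BᵀP = [-1.6250 -8.6250; -36.2500 0.7500]
S = R + BᵀPB = [1 0; 0 3] + [35.3125 15.1250; 15.1250 144.2500] = [36.3125 15.1250; 15.1250 147.2500]
BᵀPA = [11.3125 3.7500; -37.3750 -109.5000]
K = S⁻¹·BᵀPA = [0.4359 0.4315; -0.2986 -0.7880]
A−BK = [0.0236 0.0639; -0.0550 -0.0621]
AᵀP(A−BK) = [0.4714 0.9193; 0.9193 2.1012]
P' = Q + AᵀP(A−BK) = [1.7214 2.9193; 2.9193 6.1012]
tr(P') = 7.8226

7.8226


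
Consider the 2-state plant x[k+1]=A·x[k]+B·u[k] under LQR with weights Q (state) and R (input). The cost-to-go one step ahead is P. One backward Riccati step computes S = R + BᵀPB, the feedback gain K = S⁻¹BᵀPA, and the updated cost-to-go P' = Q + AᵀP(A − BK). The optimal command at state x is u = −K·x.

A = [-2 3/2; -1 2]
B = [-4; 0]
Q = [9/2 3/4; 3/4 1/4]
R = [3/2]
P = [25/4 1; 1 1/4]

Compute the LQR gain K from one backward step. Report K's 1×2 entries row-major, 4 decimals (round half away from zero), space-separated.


BᵀP = [-25.0000 -4.0000]
S = R + BᵀPB = [3/2] + [100.0000] = [101.5000]
BᵀPA = [54.0000 -45.5000]
K = S⁻¹·BᵀPA = [0.5320 -0.4483]
A−BK = [0.1281 -0.2931; -1.0000 2.0000]
AᵀP(A−BK) = [0.5209 -0.5431; -0.5431 0.6659]
P' = Q + AᵀP(A−BK) = [5.0209 0.2069; 0.2069 0.9159]
tr(P') = 5.9369

0.5320 -0.4483


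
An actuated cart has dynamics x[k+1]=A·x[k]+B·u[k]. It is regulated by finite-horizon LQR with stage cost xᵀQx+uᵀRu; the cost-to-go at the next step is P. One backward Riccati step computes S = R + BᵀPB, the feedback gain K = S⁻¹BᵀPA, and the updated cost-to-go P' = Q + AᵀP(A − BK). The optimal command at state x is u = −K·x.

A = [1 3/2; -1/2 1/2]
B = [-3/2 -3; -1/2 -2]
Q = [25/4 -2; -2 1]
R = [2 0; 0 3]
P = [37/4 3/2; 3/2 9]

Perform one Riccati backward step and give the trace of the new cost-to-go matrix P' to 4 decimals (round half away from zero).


BᵀP = [-14.6250 -6.7500; -30.7500 -22.5000]
S = R + BᵀPB = [2 0; 0 3] + [25.3125 57.3750; 57.3750 137.2500] = [27.3125 57.3750; 57.3750 140.2500]
BᵀPA = [-11.2500 -25.3125; -19.5000 -57.3750]
K = S⁻¹·BᵀPA = [-0.8521 -0.4793; 0.2095 -0.2130]
A−BK = [0.3505 0.1420; -0.5070 -0.1657]
AᵀP(A−BK) = [4.5002 1.7041; 1.7041 0.9586]
P' = Q + AᵀP(A−BK) = [10.7502 -0.2959; -0.2959 1.9586]
tr(P') = 12.7088

12.7088


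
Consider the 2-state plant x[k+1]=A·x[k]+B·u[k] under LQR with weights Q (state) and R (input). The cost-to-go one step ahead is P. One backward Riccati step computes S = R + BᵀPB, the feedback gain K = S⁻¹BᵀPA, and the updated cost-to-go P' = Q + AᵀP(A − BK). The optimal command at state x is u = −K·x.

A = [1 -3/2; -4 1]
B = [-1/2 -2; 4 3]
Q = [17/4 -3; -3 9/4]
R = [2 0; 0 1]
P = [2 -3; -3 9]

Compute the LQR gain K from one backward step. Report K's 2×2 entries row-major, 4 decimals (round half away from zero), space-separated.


BᵀP = [-13.0000 37.5000; -13.0000 33.0000]
S = R + BᵀPB = [2 0; 0 1] + [156.5000 138.5000; 138.5000 125.0000] = [158.5000 138.5000; 138.5000 126.0000]
BᵀPA = [-163.0000 57.0000; -145.0000 52.5000]
K = S⁻¹·BᵀPA = [-0.5775 -0.1132; -0.5160 0.5410]
A−BK = [-0.3208 -0.4745; -0.1420 -0.1705]
AᵀP(A−BK) = [1.0472 0.0076; 0.0076 0.5448]
P' = Q + AᵀP(A−BK) = [5.2972 -2.9924; -2.9924 2.7948]
tr(P') = 8.0921

-0.5775 -0.1132 -0.5160 0.5410


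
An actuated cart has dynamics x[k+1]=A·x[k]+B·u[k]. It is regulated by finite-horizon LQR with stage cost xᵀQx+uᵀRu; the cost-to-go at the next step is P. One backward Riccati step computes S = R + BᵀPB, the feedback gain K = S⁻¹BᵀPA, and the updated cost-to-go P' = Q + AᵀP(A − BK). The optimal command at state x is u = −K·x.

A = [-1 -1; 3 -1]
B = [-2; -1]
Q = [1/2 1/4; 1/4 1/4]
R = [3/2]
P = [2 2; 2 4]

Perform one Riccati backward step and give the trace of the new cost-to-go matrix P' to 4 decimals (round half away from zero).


BᵀP = [-6.0000 -8.0000]
S = R + BᵀPB = [3/2] + [20.0000] = [21.5000]
BᵀPA = [-18.0000 14.0000]
K = S⁻¹·BᵀPA = [-0.8372 0.6512]
A−BK = [-2.6744 0.3023; 2.1628 -0.3488]
AᵀP(A−BK) = [10.9302 -2.2791; -2.2791 0.8837]
P' = Q + AᵀP(A−BK) = [11.4302 -2.0291; -2.0291 1.1337]
tr(P') = 12.5640

12.5640


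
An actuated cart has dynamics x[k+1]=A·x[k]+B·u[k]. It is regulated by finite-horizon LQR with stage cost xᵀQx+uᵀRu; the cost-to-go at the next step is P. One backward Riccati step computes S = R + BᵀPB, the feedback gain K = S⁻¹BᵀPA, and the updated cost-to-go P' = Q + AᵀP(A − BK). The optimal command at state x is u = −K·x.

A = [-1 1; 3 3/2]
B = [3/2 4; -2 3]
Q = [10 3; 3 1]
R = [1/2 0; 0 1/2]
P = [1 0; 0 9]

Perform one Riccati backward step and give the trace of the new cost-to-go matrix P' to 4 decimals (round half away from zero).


11.8061

BᵀP = [1.5000 -18.0000; 4.0000 27.0000]
S = R + BᵀPB = [1/2 0; 0 1/2] + [38.2500 -48.0000; -48.0000 97.0000] = [38.7500 -48.0000; -48.0000 97.5000]
BᵀPA = [-55.5000 -25.5000; 77.0000 44.5000]
K = S⁻¹·BᵀPA = [-1.1636 -0.2376; 0.2169 0.3394]
A−BK = [-0.1223 -0.0014; 0.0221 0.0065]
AᵀP(A−BK) = [0.7198 0.1765; 0.1765 0.0862]
P' = Q + AᵀP(A−BK) = [10.7198 3.1765; 3.1765 1.0862]
tr(P') = 11.8061


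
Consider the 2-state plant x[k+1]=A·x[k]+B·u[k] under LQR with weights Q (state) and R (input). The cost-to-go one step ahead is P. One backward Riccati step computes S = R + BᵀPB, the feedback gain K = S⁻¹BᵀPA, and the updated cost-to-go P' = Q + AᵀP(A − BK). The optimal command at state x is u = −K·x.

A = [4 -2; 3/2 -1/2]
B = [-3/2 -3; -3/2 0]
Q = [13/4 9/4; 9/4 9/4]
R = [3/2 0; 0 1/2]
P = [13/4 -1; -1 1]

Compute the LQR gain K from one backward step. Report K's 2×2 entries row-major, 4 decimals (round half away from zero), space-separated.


BᵀP = [-3.3750 0.0000; -9.7500 3.0000]
S = R + BᵀPB = [3/2 0; 0 1/2] + [5.0625 10.1250; 10.1250 29.2500] = [6.5625 10.1250; 10.1250 29.7500]
BᵀPA = [-13.5000 6.7500; -34.5000 18.0000]
K = S⁻¹·BᵀPA = [-0.5642 0.2002; -0.9676 0.5369]
A−BK = [0.2508 -0.0890; 0.6537 -0.1997]
AᵀP(A−BK) = [1.2495 -0.5240; -0.5240 0.2343]
P' = Q + AᵀP(A−BK) = [4.4995 1.7260; 1.7260 2.4843]
tr(P') = 6.9838

-0.5642 0.2002 -0.9676 0.5369


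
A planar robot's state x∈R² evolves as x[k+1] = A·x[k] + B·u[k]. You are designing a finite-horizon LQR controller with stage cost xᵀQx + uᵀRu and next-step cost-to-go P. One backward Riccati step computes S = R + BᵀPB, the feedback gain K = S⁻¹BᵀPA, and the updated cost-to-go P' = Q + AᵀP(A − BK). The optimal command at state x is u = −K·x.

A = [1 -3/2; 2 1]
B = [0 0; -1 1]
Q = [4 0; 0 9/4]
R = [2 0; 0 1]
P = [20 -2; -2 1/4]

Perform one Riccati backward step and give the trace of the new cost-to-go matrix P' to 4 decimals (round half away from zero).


56.5227

BᵀP = [2.0000 -0.2500; -2.0000 0.2500]
S = R + BᵀPB = [2 0; 0 1] + [0.2500 -0.2500; -0.2500 0.2500] = [2.2500 -0.2500; -0.2500 1.2500]
BᵀPA = [1.5000 -3.2500; -1.5000 3.2500]
K = S⁻¹·BᵀPA = [0.5455 -1.1818; -1.0909 2.3636]
A−BK = [1.0000 -1.5000; 3.6364 -2.5455]
AᵀP(A−BK) = [10.5455 -20.1818; -20.1818 39.7273]
P' = Q + AᵀP(A−BK) = [14.5455 -20.1818; -20.1818 41.9773]
tr(P') = 56.5227
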